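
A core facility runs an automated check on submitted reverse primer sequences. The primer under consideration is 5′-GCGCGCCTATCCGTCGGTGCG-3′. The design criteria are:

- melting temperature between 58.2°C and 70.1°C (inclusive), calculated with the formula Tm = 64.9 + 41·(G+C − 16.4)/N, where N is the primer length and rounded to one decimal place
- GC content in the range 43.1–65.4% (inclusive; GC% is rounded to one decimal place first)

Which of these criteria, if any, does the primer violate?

Base counts: A=1, T=4, G=8, C=8 (length 21).
Tm: Tm = 64.9 + 41·(16 − 16.4)/21 = 64.1°C ✓
GC content: GC 16/21 = 76.2%, outside 43.1–65.4% ✗

Fails: GC content.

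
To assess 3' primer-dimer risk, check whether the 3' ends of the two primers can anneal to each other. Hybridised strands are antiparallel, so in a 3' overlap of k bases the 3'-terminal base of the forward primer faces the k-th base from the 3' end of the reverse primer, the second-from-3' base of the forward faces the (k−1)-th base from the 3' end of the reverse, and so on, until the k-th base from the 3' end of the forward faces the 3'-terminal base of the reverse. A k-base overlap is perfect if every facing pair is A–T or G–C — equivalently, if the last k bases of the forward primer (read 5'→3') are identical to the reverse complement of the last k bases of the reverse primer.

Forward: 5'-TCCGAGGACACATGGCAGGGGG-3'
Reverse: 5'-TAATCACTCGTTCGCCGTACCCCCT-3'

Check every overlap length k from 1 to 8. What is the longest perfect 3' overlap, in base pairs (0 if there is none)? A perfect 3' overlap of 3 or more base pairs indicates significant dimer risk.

Longest perfect overlap: 6 complementary base pairs; significant dimer risk (threshold 3).

Last 8 bases (5'→3') — forward …GCAGGGGG, reverse …TACCCCCT.
Reverse complement of the reverse primer's last 8 bases: AGGGGGTA; its first k bases are the reverse complement of the reverse primer's last k bases, so a perfect k-base overlap needs the forward primer's last k bases to equal them.
Comparing (forward last k vs required): k=1: G vs A ✗; k=2: GG vs AG ✗; k=3: GGG vs AGG ✗; k=4: GGGG vs AGGG ✗; k=5: GGGGG vs AGGGG ✗; k=6: AGGGGG vs AGGGGG ✓; k=7: CAGGGGG vs AGGGGGT ✗; k=8: GCAGGGGG vs AGGGGGTA ✗.
Only k = 6 is perfect, so the longest perfect 3' overlap is 6.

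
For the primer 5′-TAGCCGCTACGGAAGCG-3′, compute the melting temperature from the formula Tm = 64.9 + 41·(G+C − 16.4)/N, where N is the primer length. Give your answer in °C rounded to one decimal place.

51.9°C

Base counts: A=4, T=2, G=6, C=5; G+C = 11, N = 17.
Tm = 64.9 + 41·(11 − 16.4)/17 = 64.9 + -221.40/17 = 51.9°C.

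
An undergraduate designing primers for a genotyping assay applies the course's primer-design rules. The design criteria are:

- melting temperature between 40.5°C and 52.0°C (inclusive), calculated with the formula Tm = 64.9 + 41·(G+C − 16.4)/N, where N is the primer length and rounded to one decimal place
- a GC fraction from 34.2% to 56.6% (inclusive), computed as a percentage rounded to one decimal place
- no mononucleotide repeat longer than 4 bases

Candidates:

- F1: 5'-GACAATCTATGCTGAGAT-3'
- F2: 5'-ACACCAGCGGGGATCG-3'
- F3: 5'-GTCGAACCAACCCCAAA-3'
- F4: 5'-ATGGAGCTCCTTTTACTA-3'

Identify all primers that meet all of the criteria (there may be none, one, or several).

F1, F3 and F4.

F1 (18 nt, A=6 T=5 G=4 C=3): Tm = 64.9 + 41·(7 − 16.4)/18 = 43.5°C ✓; GC 7/18 = 38.9% ✓; longest run = 2 ✓ — passes.
F2 (16 nt, A=4 T=1 G=6 C=5): Tm = 64.9 + 41·(11 − 16.4)/16 = 51.1°C ✓; GC 11/16 = 68.8%, outside 34.2–56.6% ✗; longest run = 4 ✓ — fails.
F3 (17 nt, A=7 T=1 G=2 C=7): Tm = 64.9 + 41·(9 − 16.4)/17 = 47.1°C ✓; GC 9/17 = 52.9% ✓; longest run = 4 ✓ — passes.
F4 (18 nt, A=4 T=7 G=3 C=4): Tm = 64.9 + 41·(7 − 16.4)/18 = 43.5°C ✓; GC 7/18 = 38.9% ✓; longest run = 4 ✓ — passes.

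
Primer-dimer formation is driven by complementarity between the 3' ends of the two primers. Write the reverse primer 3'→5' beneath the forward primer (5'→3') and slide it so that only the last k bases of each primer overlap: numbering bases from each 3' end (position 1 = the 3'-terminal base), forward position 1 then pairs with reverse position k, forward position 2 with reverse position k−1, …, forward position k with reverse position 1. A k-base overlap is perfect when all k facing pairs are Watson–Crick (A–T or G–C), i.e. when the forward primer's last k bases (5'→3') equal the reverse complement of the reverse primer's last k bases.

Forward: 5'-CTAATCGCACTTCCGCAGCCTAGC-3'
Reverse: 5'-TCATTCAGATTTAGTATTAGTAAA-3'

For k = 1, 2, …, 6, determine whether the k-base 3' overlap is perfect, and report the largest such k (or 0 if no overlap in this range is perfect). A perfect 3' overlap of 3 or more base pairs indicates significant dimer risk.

Longest perfect overlap: 0 complementary base pairs; below the dimer-risk threshold (threshold 3).

Last 6 bases (5'→3') — forward …CCTAGC, reverse …AGTAAA.
Reverse complement of the reverse primer's last 6 bases: TTTACT; its first k bases are the reverse complement of the reverse primer's last k bases, so a perfect k-base overlap needs the forward primer's last k bases to equal them.
Comparing (forward last k vs required): k=1: C vs T ✗; k=2: GC vs TT ✗; k=3: AGC vs TTT ✗; k=4: TAGC vs TTTA ✗; k=5: CTAGC vs TTTAC ✗; k=6: CCTAGC vs TTTACT ✗.
No overlap length from 1 to 6 is perfect, so the longest perfect 3' overlap is 0.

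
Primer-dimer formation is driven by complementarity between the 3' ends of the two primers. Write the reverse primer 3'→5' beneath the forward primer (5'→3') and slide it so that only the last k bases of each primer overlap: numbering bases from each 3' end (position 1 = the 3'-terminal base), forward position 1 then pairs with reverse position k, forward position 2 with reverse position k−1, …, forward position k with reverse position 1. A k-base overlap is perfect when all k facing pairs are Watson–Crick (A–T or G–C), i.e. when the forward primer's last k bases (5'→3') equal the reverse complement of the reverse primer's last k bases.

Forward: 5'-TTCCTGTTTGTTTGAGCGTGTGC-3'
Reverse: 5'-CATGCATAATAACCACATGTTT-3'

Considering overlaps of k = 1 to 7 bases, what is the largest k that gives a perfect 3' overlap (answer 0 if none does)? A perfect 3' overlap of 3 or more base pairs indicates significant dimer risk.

Longest perfect overlap: 0 complementary base pairs; below the dimer-risk threshold (threshold 3).

Last 7 bases (5'→3') — forward …CGTGTGC, reverse …CATGTTT.
Reverse complement of the reverse primer's last 7 bases: AAACATG; its first k bases are the reverse complement of the reverse primer's last k bases, so a perfect k-base overlap needs the forward primer's last k bases to equal them.
Comparing (forward last k vs required): k=1: C vs A ✗; k=2: GC vs AA ✗; k=3: TGC vs AAA ✗; k=4: GTGC vs AAAC ✗; k=5: TGTGC vs AAACA ✗; k=6: GTGTGC vs AAACAT ✗; k=7: CGTGTGC vs AAACATG ✗.
No overlap length from 1 to 7 is perfect, so the longest perfect 3' overlap is 0.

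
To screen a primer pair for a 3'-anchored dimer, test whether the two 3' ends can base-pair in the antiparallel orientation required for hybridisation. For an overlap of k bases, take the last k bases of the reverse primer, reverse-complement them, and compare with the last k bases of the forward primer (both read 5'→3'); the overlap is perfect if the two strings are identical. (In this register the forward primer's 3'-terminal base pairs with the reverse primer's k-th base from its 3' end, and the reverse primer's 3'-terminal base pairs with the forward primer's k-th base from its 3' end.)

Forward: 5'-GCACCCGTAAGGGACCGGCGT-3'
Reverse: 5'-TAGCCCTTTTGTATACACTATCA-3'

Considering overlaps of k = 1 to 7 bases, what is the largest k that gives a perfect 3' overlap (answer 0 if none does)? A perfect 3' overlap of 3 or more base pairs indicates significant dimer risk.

Last 7 bases (5'→3') — forward …CCGGCGT, reverse …ACTATCA.
Reverse complement of the reverse primer's last 7 bases: TGATAGT; its first k bases are the reverse complement of the reverse primer's last k bases, so a perfect k-base overlap needs the forward primer's last k bases to equal them.
Comparing (forward last k vs required): k=1: T vs T ✓; k=2: GT vs TG ✗; k=3: CGT vs TGA ✗; k=4: GCGT vs TGAT ✗; k=5: GGCGT vs TGATA ✗; k=6: CGGCGT vs TGATAG ✗; k=7: CCGGCGT vs TGATAGT ✗.
Only k = 1 is perfect, so the longest perfect 3' overlap is 1.

Longest perfect overlap: 1 complementary base pair; below the dimer-risk threshold (threshold 3).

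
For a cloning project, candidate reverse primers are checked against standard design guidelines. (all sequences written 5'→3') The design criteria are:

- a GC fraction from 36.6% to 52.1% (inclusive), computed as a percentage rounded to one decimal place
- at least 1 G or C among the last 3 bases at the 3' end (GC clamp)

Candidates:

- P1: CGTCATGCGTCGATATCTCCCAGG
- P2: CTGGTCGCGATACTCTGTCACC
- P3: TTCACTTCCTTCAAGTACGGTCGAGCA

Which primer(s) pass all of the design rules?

P1 (24 nt, A=4 T=6 G=6 C=8): GC 14/24 = 58.3%, outside 36.6–52.1% ✗; 3' end AGG has 2 G/C ✓ — fails.
P2 (22 nt, A=3 T=6 G=5 C=8): GC 13/22 = 59.1%, outside 36.6–52.1% ✗; 3' end ACC has 2 G/C ✓ — fails.
P3 (27 nt, A=6 T=8 G=5 C=8): GC 13/27 = 48.1% ✓; 3' end GCA has 2 G/C ✓ — passes.

P3 only.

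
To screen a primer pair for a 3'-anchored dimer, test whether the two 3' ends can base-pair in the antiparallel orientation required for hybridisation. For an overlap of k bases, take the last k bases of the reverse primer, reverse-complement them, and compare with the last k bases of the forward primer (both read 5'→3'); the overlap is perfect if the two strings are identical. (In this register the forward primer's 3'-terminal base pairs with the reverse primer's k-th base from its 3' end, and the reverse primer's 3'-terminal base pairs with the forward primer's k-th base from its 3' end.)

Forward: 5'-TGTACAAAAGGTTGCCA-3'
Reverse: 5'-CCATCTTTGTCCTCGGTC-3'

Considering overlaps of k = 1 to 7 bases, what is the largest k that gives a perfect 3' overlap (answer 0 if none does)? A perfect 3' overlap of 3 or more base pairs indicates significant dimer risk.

Last 7 bases (5'→3') — forward …GTTGCCA, reverse …CTCGGTC.
Reverse complement of the reverse primer's last 7 bases: GACCGAG; its first k bases are the reverse complement of the reverse primer's last k bases, so a perfect k-base overlap needs the forward primer's last k bases to equal them.
Comparing (forward last k vs required): k=1: A vs G ✗; k=2: CA vs GA ✗; k=3: CCA vs GAC ✗; k=4: GCCA vs GACC ✗; k=5: TGCCA vs GACCG ✗; k=6: TTGCCA vs GACCGA ✗; k=7: GTTGCCA vs GACCGAG ✗.
No overlap length from 1 to 7 is perfect, so the longest perfect 3' overlap is 0.

Longest perfect overlap: 0 complementary base pairs; below the dimer-risk threshold (threshold 3).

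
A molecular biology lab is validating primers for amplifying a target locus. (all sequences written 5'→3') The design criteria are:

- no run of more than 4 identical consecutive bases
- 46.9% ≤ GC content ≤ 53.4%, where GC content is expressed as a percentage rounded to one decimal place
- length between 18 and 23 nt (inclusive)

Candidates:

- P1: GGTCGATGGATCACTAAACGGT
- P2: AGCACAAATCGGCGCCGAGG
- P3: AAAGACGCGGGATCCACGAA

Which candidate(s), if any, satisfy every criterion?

P1 (22 nt, A=6 T=5 G=7 C=4): longest run = 3 ✓; GC 11/22 = 50.0% ✓; length 22 ✓ — passes.
P2 (20 nt, A=6 T=1 G=7 C=6): longest run = 3 ✓; GC 13/20 = 65.0%, outside 46.9–53.4% ✗; length 20 ✓ — fails.
P3 (20 nt, A=8 T=1 G=6 C=5): longest run = 3 ✓; GC 11/20 = 55.0%, outside 46.9–53.4% ✗; length 20 ✓ — fails.

P1 only.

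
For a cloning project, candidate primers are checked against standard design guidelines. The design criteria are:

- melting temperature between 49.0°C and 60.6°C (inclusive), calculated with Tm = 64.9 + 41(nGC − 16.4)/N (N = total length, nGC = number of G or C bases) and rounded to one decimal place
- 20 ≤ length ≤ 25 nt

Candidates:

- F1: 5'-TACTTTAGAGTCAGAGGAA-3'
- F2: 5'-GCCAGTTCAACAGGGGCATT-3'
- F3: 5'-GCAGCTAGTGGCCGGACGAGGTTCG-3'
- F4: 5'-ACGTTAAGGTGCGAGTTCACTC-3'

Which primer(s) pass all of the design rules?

F1 (19 nt, A=7 T=5 G=5 C=2): Tm = 64.9 + 41·(7 − 16.4)/19 = 44.6°C, outside 49.0–60.6°C ✗; length 19, outside 20–25 ✗ — fails.
F2 (20 nt, A=5 T=4 G=6 C=5): Tm = 64.9 + 41·(11 − 16.4)/20 = 53.8°C ✓; length 20 ✓ — passes.
F3 (25 nt, A=4 T=4 G=11 C=6): Tm = 64.9 + 41·(17 − 16.4)/25 = 65.9°C, outside 49.0–60.6°C ✗; length 25 ✓ — fails.
F4 (22 nt, A=5 T=6 G=6 C=5): Tm = 64.9 + 41·(11 − 16.4)/22 = 54.8°C ✓; length 22 ✓ — passes.

F2 and F4.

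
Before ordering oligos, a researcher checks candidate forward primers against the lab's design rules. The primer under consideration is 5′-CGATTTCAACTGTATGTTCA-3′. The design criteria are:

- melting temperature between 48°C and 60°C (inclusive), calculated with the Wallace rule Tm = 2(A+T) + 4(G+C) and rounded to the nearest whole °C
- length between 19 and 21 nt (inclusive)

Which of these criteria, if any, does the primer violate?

Meets all criteria.

Base counts: A=5, T=8, G=3, C=4 (length 20).
Tm: Tm = 2·13 + 4·7 = 54°C ✓
length: length 20 ✓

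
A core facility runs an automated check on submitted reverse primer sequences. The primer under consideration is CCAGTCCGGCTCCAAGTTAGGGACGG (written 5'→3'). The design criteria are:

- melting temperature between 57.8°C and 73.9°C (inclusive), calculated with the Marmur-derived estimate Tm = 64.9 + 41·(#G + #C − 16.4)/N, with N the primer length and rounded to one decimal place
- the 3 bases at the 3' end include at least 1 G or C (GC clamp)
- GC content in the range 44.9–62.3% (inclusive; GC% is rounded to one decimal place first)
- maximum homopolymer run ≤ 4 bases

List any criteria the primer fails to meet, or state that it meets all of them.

Fails: GC content.

Base counts: A=5, T=4, G=9, C=8 (length 26).
Tm: Tm = 64.9 + 41·(17 − 16.4)/26 = 65.8°C ✓
GC clamp: 3' end CGG has 3 G/C ✓
GC content: GC 17/26 = 65.4%, outside 44.9–62.3% ✗
homopolymer run: longest run = 3 ✓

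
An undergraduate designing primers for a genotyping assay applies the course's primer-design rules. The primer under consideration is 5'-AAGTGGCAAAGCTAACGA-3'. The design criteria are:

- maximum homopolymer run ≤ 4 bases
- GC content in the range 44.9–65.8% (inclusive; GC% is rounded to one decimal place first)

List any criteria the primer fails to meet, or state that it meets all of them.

Base counts: A=8, T=2, G=5, C=3 (length 18).
homopolymer run: longest run = 3 ✓
GC content: GC 8/18 = 44.4%, outside 44.9–65.8% ✗

Fails: GC content.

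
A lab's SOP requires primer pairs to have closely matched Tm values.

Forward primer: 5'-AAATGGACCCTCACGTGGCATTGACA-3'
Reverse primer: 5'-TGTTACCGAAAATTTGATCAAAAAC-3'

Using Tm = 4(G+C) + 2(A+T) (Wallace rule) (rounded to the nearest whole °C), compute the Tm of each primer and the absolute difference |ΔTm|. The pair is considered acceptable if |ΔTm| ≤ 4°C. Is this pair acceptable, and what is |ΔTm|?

Forward: A=8 T=5 G=6 C=7 → Tm = 2·13 + 4·13 = 78°C.
Reverse: A=11 T=7 G=3 C=4 → Tm = 2·18 + 4·7 = 64°C.
|ΔTm| = |78 − 64| = 14°C, > 4°C.

|ΔTm| = 14°C; the pair is not acceptable.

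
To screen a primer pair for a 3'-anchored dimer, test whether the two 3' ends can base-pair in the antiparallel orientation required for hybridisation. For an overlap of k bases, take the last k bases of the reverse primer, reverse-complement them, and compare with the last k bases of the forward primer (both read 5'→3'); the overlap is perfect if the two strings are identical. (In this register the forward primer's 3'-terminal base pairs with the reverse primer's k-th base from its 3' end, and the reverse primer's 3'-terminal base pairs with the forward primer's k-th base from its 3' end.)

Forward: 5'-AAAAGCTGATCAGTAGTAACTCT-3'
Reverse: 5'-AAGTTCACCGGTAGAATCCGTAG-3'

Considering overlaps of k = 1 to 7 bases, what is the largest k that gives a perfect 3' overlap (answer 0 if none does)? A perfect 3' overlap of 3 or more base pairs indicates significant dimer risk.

Last 7 bases (5'→3') — forward …TAACTCT, reverse …TCCGTAG.
Reverse complement of the reverse primer's last 7 bases: CTACGGA; its first k bases are the reverse complement of the reverse primer's last k bases, so a perfect k-base overlap needs the forward primer's last k bases to equal them.
Comparing (forward last k vs required): k=1: T vs C ✗; k=2: CT vs CT ✓; k=3: TCT vs CTA ✗; k=4: CTCT vs CTAC ✗; k=5: ACTCT vs CTACG ✗; k=6: AACTCT vs CTACGG ✗; k=7: TAACTCT vs CTACGGA ✗.
Only k = 2 is perfect, so the longest perfect 3' overlap is 2.

Longest perfect overlap: 2 complementary base pairs; below the dimer-risk threshold (threshold 3).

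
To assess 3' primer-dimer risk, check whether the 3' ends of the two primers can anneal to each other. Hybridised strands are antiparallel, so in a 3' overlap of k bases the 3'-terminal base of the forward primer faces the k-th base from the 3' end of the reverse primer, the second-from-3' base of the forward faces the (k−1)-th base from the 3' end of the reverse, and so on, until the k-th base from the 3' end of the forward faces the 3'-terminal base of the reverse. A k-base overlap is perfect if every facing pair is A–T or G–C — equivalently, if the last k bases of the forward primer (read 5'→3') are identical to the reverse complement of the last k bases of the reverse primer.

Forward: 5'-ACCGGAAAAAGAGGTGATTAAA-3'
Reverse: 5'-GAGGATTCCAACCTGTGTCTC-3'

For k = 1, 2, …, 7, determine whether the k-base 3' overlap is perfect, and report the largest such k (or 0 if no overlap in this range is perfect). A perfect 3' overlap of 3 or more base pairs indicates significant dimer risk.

Last 7 bases (5'→3') — forward …GATTAAA, reverse …GTGTCTC.
Reverse complement of the reverse primer's last 7 bases: GAGACAC; its first k bases are the reverse complement of the reverse primer's last k bases, so a perfect k-base overlap needs the forward primer's last k bases to equal them.
Comparing (forward last k vs required): k=1: A vs G ✗; k=2: AA vs GA ✗; k=3: AAA vs GAG ✗; k=4: TAAA vs GAGA ✗; k=5: TTAAA vs GAGAC ✗; k=6: ATTAAA vs GAGACA ✗; k=7: GATTAAA vs GAGACAC ✗.
No overlap length from 1 to 7 is perfect, so the longest perfect 3' overlap is 0.

Longest perfect overlap: 0 complementary base pairs; below the dimer-risk threshold (threshold 3).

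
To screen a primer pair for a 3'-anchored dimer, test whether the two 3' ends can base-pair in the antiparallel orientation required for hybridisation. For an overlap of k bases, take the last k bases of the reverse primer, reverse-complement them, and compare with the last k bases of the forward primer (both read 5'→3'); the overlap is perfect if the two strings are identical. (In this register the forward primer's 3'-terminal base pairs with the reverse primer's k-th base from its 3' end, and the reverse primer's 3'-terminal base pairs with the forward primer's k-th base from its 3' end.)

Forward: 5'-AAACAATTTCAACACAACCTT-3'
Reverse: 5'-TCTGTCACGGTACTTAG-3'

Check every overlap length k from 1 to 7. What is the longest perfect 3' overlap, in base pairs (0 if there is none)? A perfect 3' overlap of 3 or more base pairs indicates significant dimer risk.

Longest perfect overlap: 0 complementary base pairs; below the dimer-risk threshold (threshold 3).

Last 7 bases (5'→3') — forward …CAACCTT, reverse …TACTTAG.
Reverse complement of the reverse primer's last 7 bases: CTAAGTA; its first k bases are the reverse complement of the reverse primer's last k bases, so a perfect k-base overlap needs the forward primer's last k bases to equal them.
Comparing (forward last k vs required): k=1: T vs C ✗; k=2: TT vs CT ✗; k=3: CTT vs CTA ✗; k=4: CCTT vs CTAA ✗; k=5: ACCTT vs CTAAG ✗; k=6: AACCTT vs CTAAGT ✗; k=7: CAACCTT vs CTAAGTA ✗.
No overlap length from 1 to 7 is perfect, so the longest perfect 3' overlap is 0.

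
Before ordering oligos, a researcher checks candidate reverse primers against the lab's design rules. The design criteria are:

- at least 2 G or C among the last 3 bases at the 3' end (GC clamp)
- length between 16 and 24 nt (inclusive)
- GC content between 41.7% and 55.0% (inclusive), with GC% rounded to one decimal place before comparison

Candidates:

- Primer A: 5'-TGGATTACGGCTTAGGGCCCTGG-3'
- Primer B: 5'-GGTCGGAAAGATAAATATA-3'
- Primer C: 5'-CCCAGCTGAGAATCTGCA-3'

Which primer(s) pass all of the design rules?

None of the candidates satisfy all criteria.

Primer A (23 nt, A=3 T=6 G=9 C=5): 3' end TGG has 2 G/C ✓; length 23 ✓; GC 14/23 = 60.9%, outside 41.7–55.0% ✗ — fails.
Primer B (19 nt, A=9 T=4 G=5 C=1): 3' end ATA has 0 G/C, need ≥2 ✗; length 19 ✓; GC 6/19 = 31.6%, outside 41.7–55.0% ✗ — fails.
Primer C (18 nt, A=5 T=3 G=4 C=6): 3' end GCA has 2 G/C ✓; length 18 ✓; GC 10/18 = 55.6%, outside 41.7–55.0% ✗ — fails.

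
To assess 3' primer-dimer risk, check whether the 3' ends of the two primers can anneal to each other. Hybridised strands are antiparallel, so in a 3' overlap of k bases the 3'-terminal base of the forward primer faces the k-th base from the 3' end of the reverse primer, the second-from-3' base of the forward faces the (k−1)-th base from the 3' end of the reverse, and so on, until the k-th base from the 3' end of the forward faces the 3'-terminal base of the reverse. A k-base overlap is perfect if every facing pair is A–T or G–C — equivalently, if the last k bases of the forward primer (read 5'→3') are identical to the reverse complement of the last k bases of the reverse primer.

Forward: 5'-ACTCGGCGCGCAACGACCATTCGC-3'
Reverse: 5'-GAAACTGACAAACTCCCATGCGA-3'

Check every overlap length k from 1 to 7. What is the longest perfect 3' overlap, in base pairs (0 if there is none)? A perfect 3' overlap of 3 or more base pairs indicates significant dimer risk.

Longest perfect overlap: 4 complementary base pairs; significant dimer risk (threshold 3).

Last 7 bases (5'→3') — forward …CATTCGC, reverse …CATGCGA.
Reverse complement of the reverse primer's last 7 bases: TCGCATG; its first k bases are the reverse complement of the reverse primer's last k bases, so a perfect k-base overlap needs the forward primer's last k bases to equal them.
Comparing (forward last k vs required): k=1: C vs T ✗; k=2: GC vs TC ✗; k=3: CGC vs TCG ✗; k=4: TCGC vs TCGC ✓; k=5: TTCGC vs TCGCA ✗; k=6: ATTCGC vs TCGCAT ✗; k=7: CATTCGC vs TCGCATG ✗.
Only k = 4 is perfect, so the longest perfect 3' overlap is 4.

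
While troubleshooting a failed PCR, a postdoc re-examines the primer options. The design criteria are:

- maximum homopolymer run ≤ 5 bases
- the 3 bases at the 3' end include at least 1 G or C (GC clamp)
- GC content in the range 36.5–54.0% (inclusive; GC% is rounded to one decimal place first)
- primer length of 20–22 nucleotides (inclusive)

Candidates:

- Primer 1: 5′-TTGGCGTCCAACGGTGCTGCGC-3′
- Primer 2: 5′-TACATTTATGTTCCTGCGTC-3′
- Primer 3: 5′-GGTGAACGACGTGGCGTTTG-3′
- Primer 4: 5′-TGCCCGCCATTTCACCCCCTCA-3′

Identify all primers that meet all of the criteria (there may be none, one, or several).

Primer 1 (22 nt, A=2 T=5 G=8 C=7): longest run = 2 ✓; 3' end CGC has 3 G/C ✓; GC 15/22 = 68.2%, outside 36.5–54.0% ✗; length 22 ✓ — fails.
Primer 2 (20 nt, A=3 T=9 G=3 C=5): longest run = 3 ✓; 3' end GTC has 2 G/C ✓; GC 8/20 = 40.0% ✓; length 20 ✓ — passes.
Primer 3 (20 nt, A=3 T=5 G=9 C=3): longest run = 3 ✓; 3' end TTG has 1 G/C ✓; GC 12/20 = 60.0%, outside 36.5–54.0% ✗; length 20 ✓ — fails.
Primer 4 (22 nt, A=3 T=5 G=2 C=12): longest run = 5 ✓; 3' end TCA has 1 G/C ✓; GC 14/22 = 63.6%, outside 36.5–54.0% ✗; length 22 ✓ — fails.

Primer 2 only.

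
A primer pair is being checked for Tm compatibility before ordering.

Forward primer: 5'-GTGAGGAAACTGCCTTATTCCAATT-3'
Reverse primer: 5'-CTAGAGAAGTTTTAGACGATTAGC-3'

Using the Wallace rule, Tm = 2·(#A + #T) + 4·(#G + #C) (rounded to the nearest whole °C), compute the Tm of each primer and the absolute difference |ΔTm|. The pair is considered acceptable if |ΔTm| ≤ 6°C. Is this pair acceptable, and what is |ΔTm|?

Forward: A=7 T=8 G=5 C=5 → Tm = 2·15 + 4·10 = 70°C.
Reverse: A=8 T=7 G=6 C=3 → Tm = 2·15 + 4·9 = 66°C.
|ΔTm| = |70 − 66| = 4°C, ≤ 6°C.

|ΔTm| = 4°C; the pair is acceptable.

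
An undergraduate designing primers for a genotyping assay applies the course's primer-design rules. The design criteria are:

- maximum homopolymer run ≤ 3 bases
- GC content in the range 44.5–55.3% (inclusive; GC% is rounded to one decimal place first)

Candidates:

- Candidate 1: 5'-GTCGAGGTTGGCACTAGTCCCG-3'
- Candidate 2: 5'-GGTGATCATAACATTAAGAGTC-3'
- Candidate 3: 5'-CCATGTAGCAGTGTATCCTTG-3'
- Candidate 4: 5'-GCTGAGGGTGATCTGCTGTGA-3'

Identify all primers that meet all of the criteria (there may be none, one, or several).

Candidate 1 (22 nt, A=3 T=5 G=8 C=6): longest run = 3 ✓; GC 14/22 = 63.6%, outside 44.5–55.3% ✗ — fails.
Candidate 2 (22 nt, A=8 T=6 G=5 C=3): longest run = 2 ✓; GC 8/22 = 36.4%, outside 44.5–55.3% ✗ — fails.
Candidate 3 (21 nt, A=4 T=7 G=5 C=5): longest run = 2 ✓; GC 10/21 = 47.6% ✓ — passes.
Candidate 4 (21 nt, A=3 T=6 G=9 C=3): longest run = 3 ✓; GC 12/21 = 57.1%, outside 44.5–55.3% ✗ — fails.

Candidate 3 only.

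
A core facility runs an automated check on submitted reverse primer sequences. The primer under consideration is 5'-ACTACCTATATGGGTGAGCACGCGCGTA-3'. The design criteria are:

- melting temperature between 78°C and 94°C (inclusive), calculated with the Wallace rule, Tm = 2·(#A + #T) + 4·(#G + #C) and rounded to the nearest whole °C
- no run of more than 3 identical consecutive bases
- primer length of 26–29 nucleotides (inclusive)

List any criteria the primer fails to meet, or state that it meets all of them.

Meets all criteria.

Base counts: A=7, T=6, G=8, C=7 (length 28).
Tm: Tm = 2·13 + 4·15 = 86°C ✓
homopolymer run: longest run = 3 ✓
length: length 28 ✓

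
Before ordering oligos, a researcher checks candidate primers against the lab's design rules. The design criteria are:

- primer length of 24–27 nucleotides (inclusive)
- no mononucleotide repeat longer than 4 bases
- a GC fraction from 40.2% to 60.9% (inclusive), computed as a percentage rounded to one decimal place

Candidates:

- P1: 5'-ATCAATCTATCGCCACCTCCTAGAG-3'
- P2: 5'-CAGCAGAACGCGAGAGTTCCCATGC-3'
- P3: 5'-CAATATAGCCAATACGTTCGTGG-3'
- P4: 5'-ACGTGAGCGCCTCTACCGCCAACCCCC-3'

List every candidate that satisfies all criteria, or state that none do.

P1 (25 nt, A=7 T=6 G=3 C=9): length 25 ✓; longest run = 2 ✓; GC 12/25 = 48.0% ✓ — passes.
P2 (25 nt, A=7 T=3 G=7 C=8): length 25 ✓; longest run = 3 ✓; GC 15/25 = 60.0% ✓ — passes.
P3 (23 nt, A=7 T=6 G=5 C=5): length 23, outside 24–27 ✗; longest run = 2 ✓; GC 10/23 = 43.5% ✓ — fails.
P4 (27 nt, A=5 T=3 G=5 C=14): length 27 ✓; longest run = 5, exceeds 4 ✗; GC 19/27 = 70.4%, outside 40.2–60.9% ✗ — fails.

P1 and P2.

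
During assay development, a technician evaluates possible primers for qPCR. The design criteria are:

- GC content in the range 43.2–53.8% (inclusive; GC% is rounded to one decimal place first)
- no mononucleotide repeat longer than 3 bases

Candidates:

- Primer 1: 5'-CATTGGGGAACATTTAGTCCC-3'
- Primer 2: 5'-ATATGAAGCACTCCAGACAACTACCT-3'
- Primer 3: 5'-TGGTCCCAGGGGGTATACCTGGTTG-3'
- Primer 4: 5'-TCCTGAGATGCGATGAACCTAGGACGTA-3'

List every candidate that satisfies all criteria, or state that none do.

Primer 1 (21 nt, A=5 T=6 G=5 C=5): GC 10/21 = 47.6% ✓; longest run = 4, exceeds 3 ✗ — fails.
Primer 2 (26 nt, A=10 T=5 G=3 C=8): GC 11/26 = 42.3%, outside 43.2–53.8% ✗; longest run = 2 ✓ — fails.
Primer 3 (25 nt, A=3 T=7 G=10 C=5): GC 15/25 = 60.0%, outside 43.2–53.8% ✗; longest run = 5, exceeds 3 ✗ — fails.
Primer 4 (28 nt, A=8 T=6 G=8 C=6): GC 14/28 = 50.0% ✓; longest run = 2 ✓ — passes.

Primer 4 only.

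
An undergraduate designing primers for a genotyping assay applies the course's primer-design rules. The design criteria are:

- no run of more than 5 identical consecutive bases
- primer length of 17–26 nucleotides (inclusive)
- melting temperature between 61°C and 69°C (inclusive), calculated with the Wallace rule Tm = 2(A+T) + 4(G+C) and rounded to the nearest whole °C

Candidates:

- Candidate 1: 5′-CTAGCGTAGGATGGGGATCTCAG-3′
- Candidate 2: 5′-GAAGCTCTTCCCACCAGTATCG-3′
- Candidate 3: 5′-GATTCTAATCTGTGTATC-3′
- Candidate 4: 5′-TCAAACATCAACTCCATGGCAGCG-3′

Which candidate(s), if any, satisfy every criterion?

Candidate 1 (23 nt, A=5 T=5 G=9 C=4): longest run = 4 ✓; length 23 ✓; Tm = 2·10 + 4·13 = 72°C, outside 61–69°C ✗ — fails.
Candidate 2 (22 nt, A=5 T=5 G=4 C=8): longest run = 3 ✓; length 22 ✓; Tm = 2·10 + 4·12 = 68°C ✓ — passes.
Candidate 3 (18 nt, A=4 T=8 G=3 C=3): longest run = 2 ✓; length 18 ✓; Tm = 2·12 + 4·6 = 48°C, outside 61–69°C ✗ — fails.
Candidate 4 (24 nt, A=8 T=4 G=4 C=8): longest run = 3 ✓; length 24 ✓; Tm = 2·12 + 4·12 = 72°C, outside 61–69°C ✗ — fails.

Candidate 2 only.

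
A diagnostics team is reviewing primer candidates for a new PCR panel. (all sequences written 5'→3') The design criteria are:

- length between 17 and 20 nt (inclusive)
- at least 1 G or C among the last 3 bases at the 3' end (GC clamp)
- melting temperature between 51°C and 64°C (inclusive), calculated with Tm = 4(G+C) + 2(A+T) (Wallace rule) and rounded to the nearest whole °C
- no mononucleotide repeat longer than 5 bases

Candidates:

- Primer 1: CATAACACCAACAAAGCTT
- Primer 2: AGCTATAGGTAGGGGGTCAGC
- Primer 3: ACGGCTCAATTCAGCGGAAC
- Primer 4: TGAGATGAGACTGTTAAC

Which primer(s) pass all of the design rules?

Primer 1 (19 nt, A=9 T=3 G=1 C=6): length 19 ✓; 3' end CTT has 1 G/C ✓; Tm = 2·12 + 4·7 = 52°C ✓; longest run = 3 ✓ — passes.
Primer 2 (21 nt, A=5 T=4 G=9 C=3): length 21, outside 17–20 ✗; 3' end AGC has 2 G/C ✓; Tm = 2·9 + 4·12 = 66°C, outside 51–64°C ✗; longest run = 5 ✓ — fails.
Primer 3 (20 nt, A=6 T=3 G=5 C=6): length 20 ✓; 3' end AAC has 1 G/C ✓; Tm = 2·9 + 4·11 = 62°C ✓; longest run = 2 ✓ — passes.
Primer 4 (18 nt, A=6 T=5 G=5 C=2): length 18 ✓; 3' end AAC has 1 G/C ✓; Tm = 2·11 + 4·7 = 50°C, outside 51–64°C ✗; longest run = 2 ✓ — fails.

Primer 1 and Primer 3.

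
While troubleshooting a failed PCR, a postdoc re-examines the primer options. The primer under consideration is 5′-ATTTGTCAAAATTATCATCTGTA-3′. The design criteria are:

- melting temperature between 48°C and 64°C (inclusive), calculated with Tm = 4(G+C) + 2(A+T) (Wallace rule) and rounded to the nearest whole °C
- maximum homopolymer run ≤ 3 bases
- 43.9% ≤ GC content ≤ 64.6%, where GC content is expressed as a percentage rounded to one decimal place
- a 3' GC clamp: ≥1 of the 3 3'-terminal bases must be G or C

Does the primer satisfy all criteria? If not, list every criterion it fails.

Base counts: A=8, T=10, G=2, C=3 (length 23).
Tm: Tm = 2·18 + 4·5 = 56°C ✓
homopolymer run: longest run = 4, exceeds 3 ✗
GC content: GC 5/23 = 21.7%, outside 43.9–64.6% ✗
GC clamp: 3' end GTA has 1 G/C ✓

Fails: homopolymer run, GC content.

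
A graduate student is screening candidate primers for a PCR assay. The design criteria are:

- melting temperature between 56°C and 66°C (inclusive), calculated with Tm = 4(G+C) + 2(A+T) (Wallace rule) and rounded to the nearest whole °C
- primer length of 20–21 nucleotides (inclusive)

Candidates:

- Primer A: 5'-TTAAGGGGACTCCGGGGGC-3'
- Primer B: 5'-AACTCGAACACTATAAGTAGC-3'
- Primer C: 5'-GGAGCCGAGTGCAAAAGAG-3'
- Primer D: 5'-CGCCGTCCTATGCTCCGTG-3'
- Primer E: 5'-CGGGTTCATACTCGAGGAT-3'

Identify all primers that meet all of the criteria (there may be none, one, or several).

Primer B only.

Primer A (19 nt, A=3 T=3 G=9 C=4): Tm = 2·6 + 4·13 = 64°C ✓; length 19, outside 20–21 ✗ — fails.
Primer B (21 nt, A=9 T=4 G=3 C=5): Tm = 2·13 + 4·8 = 58°C ✓; length 21 ✓ — passes.
Primer C (19 nt, A=7 T=1 G=8 C=3): Tm = 2·8 + 4·11 = 60°C ✓; length 19, outside 20–21 ✗ — fails.
Primer D (19 nt, A=1 T=5 G=5 C=8): Tm = 2·6 + 4·13 = 64°C ✓; length 19, outside 20–21 ✗ — fails.
Primer E (19 nt, A=4 T=5 G=6 C=4): Tm = 2·9 + 4·10 = 58°C ✓; length 19, outside 20–21 ✗ — fails.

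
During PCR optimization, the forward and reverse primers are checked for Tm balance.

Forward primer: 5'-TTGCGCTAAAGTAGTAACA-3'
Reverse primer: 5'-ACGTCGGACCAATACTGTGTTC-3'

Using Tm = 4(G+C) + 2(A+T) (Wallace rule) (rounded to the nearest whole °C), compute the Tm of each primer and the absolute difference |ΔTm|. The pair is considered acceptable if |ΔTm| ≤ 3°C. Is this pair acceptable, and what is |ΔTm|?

Forward: A=7 T=5 G=4 C=3 → Tm = 2·12 + 4·7 = 52°C.
Reverse: A=5 T=6 G=5 C=6 → Tm = 2·11 + 4·11 = 66°C.
|ΔTm| = |52 − 66| = 14°C, > 3°C.

|ΔTm| = 14°C; the pair is not acceptable.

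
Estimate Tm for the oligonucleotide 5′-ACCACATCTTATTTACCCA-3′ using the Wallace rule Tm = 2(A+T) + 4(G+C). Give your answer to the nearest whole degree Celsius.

Base counts: A=6, T=6, G=0, C=7 (length 19).
Tm = 2·(6+6) + 4·(0+7) = 2·12 + 4·7 = 24 + 28 = 52°C.

52°C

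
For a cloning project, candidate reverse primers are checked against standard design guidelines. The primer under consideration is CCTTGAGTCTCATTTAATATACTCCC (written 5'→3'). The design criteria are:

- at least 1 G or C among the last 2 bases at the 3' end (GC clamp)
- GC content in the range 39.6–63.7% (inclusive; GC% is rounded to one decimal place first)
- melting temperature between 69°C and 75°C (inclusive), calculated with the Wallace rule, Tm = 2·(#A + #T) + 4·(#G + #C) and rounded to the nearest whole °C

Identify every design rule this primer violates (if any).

Fails: GC content.

Base counts: A=6, T=10, G=2, C=8 (length 26).
GC clamp: 3' end CC has 2 G/C ✓
GC content: GC 10/26 = 38.5%, outside 39.6–63.7% ✗
Tm: Tm = 2·16 + 4·10 = 72°C ✓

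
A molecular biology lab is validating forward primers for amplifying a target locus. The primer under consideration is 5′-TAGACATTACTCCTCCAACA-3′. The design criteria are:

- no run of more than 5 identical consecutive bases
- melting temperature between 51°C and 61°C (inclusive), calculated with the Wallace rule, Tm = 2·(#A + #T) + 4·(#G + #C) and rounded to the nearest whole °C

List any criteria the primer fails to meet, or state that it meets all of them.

Base counts: A=7, T=5, G=1, C=7 (length 20).
homopolymer run: longest run = 2 ✓
Tm: Tm = 2·12 + 4·8 = 56°C ✓

Meets all criteria.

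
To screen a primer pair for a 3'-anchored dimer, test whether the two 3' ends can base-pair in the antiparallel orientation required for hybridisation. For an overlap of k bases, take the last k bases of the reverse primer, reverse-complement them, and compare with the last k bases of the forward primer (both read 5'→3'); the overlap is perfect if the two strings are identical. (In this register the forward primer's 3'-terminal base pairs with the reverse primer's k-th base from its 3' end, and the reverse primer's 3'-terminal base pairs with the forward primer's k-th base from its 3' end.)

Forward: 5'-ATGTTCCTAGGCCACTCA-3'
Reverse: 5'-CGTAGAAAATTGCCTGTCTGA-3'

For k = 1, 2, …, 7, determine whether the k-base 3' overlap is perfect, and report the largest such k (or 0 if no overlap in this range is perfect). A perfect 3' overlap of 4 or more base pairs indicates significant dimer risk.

Last 7 bases (5'→3') — forward …CCACTCA, reverse …TGTCTGA.
Reverse complement of the reverse primer's last 7 bases: TCAGACA; its first k bases are the reverse complement of the reverse primer's last k bases, so a perfect k-base overlap needs the forward primer's last k bases to equal them.
Comparing (forward last k vs required): k=1: A vs T ✗; k=2: CA vs TC ✗; k=3: TCA vs TCA ✓; k=4: CTCA vs TCAG ✗; k=5: ACTCA vs TCAGA ✗; k=6: CACTCA vs TCAGAC ✗; k=7: CCACTCA vs TCAGACA ✗.
Only k = 3 is perfect, so the longest perfect 3' overlap is 3.

Longest perfect overlap: 3 complementary base pairs; below the dimer-risk threshold (threshold 4).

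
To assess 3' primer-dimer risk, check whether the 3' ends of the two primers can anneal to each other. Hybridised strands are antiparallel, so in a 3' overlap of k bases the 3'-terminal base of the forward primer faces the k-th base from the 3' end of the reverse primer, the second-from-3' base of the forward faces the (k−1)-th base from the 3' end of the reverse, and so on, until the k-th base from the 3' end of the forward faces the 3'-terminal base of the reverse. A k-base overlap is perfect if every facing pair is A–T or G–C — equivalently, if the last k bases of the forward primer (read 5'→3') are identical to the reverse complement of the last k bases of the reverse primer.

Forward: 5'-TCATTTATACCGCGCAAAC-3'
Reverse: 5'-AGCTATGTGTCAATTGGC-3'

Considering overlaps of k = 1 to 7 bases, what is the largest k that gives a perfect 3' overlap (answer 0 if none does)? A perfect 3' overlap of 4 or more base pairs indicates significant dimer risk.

Last 7 bases (5'→3') — forward …CGCAAAC, reverse …AATTGGC.
Reverse complement of the reverse primer's last 7 bases: GCCAATT; its first k bases are the reverse complement of the reverse primer's last k bases, so a perfect k-base overlap needs the forward primer's last k bases to equal them.
Comparing (forward last k vs required): k=1: C vs G ✗; k=2: AC vs GC ✗; k=3: AAC vs GCC ✗; k=4: AAAC vs GCCA ✗; k=5: CAAAC vs GCCAA ✗; k=6: GCAAAC vs GCCAAT ✗; k=7: CGCAAAC vs GCCAATT ✗.
No overlap length from 1 to 7 is perfect, so the longest perfect 3' overlap is 0.

Longest perfect overlap: 0 complementary base pairs; below the dimer-risk threshold (threshold 4).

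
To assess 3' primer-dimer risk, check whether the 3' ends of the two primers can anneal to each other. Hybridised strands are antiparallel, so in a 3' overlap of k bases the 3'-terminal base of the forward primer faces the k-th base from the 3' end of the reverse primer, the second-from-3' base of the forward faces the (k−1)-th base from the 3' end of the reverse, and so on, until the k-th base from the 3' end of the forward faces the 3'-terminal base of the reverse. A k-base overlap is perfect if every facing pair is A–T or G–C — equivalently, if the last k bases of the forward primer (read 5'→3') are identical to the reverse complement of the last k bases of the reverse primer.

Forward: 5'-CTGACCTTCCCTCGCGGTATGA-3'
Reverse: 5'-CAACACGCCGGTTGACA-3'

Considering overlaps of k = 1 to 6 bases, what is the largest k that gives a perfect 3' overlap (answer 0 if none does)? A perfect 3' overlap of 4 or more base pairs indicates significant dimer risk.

Longest perfect overlap: 0 complementary base pairs; below the dimer-risk threshold (threshold 4).

Last 6 bases (5'→3') — forward …GTATGA, reverse …TTGACA.
Reverse complement of the reverse primer's last 6 bases: TGTCAA; its first k bases are the reverse complement of the reverse primer's last k bases, so a perfect k-base overlap needs the forward primer's last k bases to equal them.
Comparing (forward last k vs required): k=1: A vs T ✗; k=2: GA vs TG ✗; k=3: TGA vs TGT ✗; k=4: ATGA vs TGTC ✗; k=5: TATGA vs TGTCA ✗; k=6: GTATGA vs TGTCAA ✗.
No overlap length from 1 to 6 is perfect, so the longest perfect 3' overlap is 0.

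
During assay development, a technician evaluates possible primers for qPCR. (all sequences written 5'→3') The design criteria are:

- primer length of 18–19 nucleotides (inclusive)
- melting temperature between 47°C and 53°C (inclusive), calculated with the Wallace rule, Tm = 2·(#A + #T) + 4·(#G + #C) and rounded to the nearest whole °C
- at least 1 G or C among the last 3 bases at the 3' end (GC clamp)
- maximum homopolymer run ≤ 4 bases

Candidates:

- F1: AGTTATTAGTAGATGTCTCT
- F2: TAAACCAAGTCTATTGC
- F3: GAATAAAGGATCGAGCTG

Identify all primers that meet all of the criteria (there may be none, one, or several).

F3 only.

F1 (20 nt, A=5 T=9 G=4 C=2): length 20, outside 18–19 ✗; Tm = 2·14 + 4·6 = 52°C ✓; 3' end TCT has 1 G/C ✓; longest run = 2 ✓ — fails.
F2 (17 nt, A=6 T=5 G=2 C=4): length 17, outside 18–19 ✗; Tm = 2·11 + 4·6 = 46°C, outside 47–53°C ✗; 3' end TGC has 2 G/C ✓; longest run = 3 ✓ — fails.
F3 (18 nt, A=7 T=3 G=6 C=2): length 18 ✓; Tm = 2·10 + 4·8 = 52°C ✓; 3' end CTG has 2 G/C ✓; longest run = 3 ✓ — passes.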